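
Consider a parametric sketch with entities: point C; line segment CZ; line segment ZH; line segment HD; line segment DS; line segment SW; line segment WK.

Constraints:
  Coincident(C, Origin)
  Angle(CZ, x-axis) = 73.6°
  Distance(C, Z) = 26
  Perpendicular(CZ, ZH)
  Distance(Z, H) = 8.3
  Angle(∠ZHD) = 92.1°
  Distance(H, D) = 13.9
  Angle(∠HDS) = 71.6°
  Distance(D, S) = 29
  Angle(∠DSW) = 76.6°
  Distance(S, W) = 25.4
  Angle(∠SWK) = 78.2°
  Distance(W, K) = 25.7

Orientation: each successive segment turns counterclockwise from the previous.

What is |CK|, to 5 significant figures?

28.342

C is at the origin; CZ runs at 73.6° with length 26.0, so Z = (7.3409, 24.942). The perpendicularity gives ZH at right angles to CZ, so ZH runs at 163.60°; with |ZH| = 8.3, H = (-0.62143, 27.286). ∠ZHD = 92.1° gives HD at -108.50° from the x-axis; with |HD| = 13.9, D = (-5.0320, 14.104). ∠HDS = 71.6° gives DS at -0.10000° from the x-axis; with |DS| = 29.0, S = (23.968, 14.053). ∠DSW = 76.6° gives SW at 103.30° from the x-axis; with |SW| = 25.4, W = (18.125, 38.772). ∠SWK = 78.2° gives WK at -154.90° from the x-axis; with |WK| = 25.7, K = (-5.1484, 27.870). Then |CK| = |K − C| = 28.342.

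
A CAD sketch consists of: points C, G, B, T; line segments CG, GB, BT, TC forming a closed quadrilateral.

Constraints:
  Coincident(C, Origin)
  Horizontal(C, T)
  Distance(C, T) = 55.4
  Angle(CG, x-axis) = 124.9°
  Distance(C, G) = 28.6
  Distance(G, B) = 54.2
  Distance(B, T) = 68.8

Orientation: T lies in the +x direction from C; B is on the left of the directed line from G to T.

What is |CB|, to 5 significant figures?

64.916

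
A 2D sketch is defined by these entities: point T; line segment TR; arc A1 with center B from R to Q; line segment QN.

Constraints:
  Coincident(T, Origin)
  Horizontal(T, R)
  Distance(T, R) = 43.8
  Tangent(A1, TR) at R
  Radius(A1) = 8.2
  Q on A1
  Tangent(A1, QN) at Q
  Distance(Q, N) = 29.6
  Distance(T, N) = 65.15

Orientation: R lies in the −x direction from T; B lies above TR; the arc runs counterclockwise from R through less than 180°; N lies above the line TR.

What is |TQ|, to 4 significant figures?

39.10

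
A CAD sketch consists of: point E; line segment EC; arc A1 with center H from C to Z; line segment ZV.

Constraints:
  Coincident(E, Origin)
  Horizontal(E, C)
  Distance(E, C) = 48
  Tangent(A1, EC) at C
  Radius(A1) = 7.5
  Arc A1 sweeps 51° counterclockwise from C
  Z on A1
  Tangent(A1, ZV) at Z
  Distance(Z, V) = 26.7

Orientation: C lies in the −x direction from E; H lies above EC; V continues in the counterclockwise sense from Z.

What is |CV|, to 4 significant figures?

32.65

E is at the origin; EC is horizontal with |EC| = 48.0 and C on the −x side, so C = (-48.00, 0.000). The tangent condition forces HC to be normal to EC, so H = C + (0, 7.5) = (-48.00, 7.500). On A1, C sits at bearing -90° from H; a 51° counterclockwise sweep puts Z at bearing -39°, so Z = H + 7.5·(cos -39°, sin -39°) = (-42.17, 2.780). Tangency of A1 to ZV means the radius HZ is perpendicular to ZV, so ZV runs along (−sin -39°, cos -39°); with |ZV| = 26.7, V = (-25.37, 23.53). Then |CV| = |V − C| = 32.65.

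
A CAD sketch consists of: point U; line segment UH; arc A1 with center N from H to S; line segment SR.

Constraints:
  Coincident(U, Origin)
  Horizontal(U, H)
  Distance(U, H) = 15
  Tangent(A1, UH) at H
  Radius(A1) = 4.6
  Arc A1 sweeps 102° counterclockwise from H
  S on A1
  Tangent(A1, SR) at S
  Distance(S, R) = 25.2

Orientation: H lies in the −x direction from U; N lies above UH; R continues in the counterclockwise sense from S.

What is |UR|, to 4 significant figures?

34.06

U is at the origin; U and H share the same y with |UH| = 15.0 and H on the −x side, so H = (-15.00, 0.000). A1 meets UH tangentially, so NH is at right angles to UH, so N = H + (0, 4.6) = (-15.00, 4.600). On A1, H sits at bearing -90° from N; a 102° counterclockwise sweep puts S at bearing 12°, so S = N + 4.6·(cos 12°, sin 12°) = (-10.50, 5.556). Tangency of A1 to SR means the radius NS is perpendicular to SR, so SR runs along (−sin 12°, cos 12°); with |SR| = 25.2, R = (-15.74, 30.21). Then |UR| = |R − U| = 34.06.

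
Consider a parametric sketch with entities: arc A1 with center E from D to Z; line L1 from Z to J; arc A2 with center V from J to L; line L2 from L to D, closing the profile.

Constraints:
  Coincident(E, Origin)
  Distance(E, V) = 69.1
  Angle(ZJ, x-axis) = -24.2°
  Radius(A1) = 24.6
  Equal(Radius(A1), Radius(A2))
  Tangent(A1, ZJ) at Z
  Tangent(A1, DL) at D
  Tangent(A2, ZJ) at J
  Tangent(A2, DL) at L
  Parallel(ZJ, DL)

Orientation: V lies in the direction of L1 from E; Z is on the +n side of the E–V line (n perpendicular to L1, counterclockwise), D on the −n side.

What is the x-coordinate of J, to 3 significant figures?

73.1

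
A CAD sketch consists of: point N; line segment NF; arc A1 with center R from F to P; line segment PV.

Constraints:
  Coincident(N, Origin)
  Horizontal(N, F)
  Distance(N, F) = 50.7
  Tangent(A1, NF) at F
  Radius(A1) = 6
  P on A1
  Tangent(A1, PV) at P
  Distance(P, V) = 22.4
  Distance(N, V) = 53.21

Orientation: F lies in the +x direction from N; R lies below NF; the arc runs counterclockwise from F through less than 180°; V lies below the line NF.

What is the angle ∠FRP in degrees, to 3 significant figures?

90.7°

Checks: |RP| = 6.000 ✓; ∠(RP, PV) = 90.00° ✓; |PV| = 22.40 ✓; |NV| = 53.21 ✓.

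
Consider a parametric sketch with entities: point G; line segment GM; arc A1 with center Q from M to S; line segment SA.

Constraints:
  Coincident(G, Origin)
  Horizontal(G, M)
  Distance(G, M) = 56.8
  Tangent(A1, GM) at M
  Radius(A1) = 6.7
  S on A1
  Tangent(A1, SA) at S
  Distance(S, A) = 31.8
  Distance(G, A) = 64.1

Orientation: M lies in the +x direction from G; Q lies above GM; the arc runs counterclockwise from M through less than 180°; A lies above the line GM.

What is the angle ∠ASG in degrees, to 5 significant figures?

76.321°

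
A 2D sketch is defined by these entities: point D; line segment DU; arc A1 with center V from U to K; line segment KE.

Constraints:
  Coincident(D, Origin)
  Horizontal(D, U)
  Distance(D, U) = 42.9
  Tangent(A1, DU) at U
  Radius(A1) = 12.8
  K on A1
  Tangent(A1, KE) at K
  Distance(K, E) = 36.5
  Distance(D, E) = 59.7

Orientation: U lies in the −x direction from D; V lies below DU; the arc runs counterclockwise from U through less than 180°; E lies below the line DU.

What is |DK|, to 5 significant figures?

57.065

D is at the origin; DU is horizontal with |DU| = 42.9 and U on the −x side, so U = (-42.900, 0.0000). Tangency of A1 to DU means the radius VU is perpendicular to DU, so V = U + (0, -12.8) = (-42.900, -12.800). Since VK ⟂ KE (tangency), |VE| = √(12.8² + 36.5²) = 38.679 regardless of where K sits on A1. So E lies on both circle(D, 59.7) and circle(V, 38.679); the below-DU intersection is E = (-32.525, -50.062). K is the foot of the tangent from E: K = (-53.400, -20.120).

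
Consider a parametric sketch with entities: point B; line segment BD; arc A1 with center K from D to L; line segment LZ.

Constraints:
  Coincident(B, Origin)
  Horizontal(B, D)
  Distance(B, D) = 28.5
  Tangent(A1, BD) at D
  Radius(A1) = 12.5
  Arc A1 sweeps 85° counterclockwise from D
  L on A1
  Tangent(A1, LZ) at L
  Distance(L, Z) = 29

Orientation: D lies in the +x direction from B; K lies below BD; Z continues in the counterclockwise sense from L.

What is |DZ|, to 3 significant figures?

43.0

B is at the origin; BD is horizontal with |BD| = 28.5 and D on the +x side, so D = (28.5, 0.00). Tangency of A1 to BD means the radius KD is perpendicular to BD, so K = D + (0, -12.5) = (28.5, -12.5). On A1, D sits at bearing 90° from K; an 85° counterclockwise sweep puts L at bearing 175°, so L = K + 12.5·(cos 175°, sin 175°) = (16.0, -11.4). Tangency of A1 to LZ means the radius KL is perpendicular to LZ, so LZ runs along (−sin 175°, cos 175°); with |LZ| = 29.0, Z = (13.5, -40.3). Then |DZ| = |Z − D| = 43.0.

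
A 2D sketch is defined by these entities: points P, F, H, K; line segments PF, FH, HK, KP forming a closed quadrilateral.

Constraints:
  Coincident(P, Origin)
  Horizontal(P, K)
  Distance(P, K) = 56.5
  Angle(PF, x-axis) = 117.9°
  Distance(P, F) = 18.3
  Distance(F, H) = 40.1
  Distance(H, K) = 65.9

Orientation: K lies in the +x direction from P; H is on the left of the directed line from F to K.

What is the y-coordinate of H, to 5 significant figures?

49.779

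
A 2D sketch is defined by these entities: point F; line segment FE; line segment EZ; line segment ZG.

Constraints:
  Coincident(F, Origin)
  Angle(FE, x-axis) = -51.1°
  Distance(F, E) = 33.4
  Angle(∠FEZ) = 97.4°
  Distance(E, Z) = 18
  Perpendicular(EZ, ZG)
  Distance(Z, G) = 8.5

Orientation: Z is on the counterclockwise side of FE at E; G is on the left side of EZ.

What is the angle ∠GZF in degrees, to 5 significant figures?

33.953°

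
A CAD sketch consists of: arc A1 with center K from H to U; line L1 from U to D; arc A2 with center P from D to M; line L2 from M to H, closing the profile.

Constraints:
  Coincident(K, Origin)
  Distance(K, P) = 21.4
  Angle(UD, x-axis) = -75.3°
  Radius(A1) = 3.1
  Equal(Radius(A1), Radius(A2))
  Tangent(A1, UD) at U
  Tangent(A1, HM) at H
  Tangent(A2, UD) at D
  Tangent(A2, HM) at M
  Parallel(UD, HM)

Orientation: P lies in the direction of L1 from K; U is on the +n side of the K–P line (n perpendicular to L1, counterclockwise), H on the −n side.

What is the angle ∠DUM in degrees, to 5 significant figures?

16.157°

The slot axis is L1's direction at -75.3°, so u = (cos -75.3°, sin -75.3°) = (0.25376, -0.96727) and n = (−sin -75.3°, cos -75.3°) = (0.96727, 0.25376). K is at the origin and P lies 21.4 along u from K, so P = 21.4·u = (5.4304, -20.700). Tangency of A1 to both parallel lines with radius 3.1 puts U and H at K ± 3.1·n: U = (2.9985, 0.78665), H = (-2.9985, -0.78665). Equal radii place D and M the same way about P: D = P + 3.1·n = (8.4290, -19.913), M = P − 3.1·n = (2.4319, -21.486). Then cos ∠DUM = UD·UM / (|UD||UM|), giving 16.157°.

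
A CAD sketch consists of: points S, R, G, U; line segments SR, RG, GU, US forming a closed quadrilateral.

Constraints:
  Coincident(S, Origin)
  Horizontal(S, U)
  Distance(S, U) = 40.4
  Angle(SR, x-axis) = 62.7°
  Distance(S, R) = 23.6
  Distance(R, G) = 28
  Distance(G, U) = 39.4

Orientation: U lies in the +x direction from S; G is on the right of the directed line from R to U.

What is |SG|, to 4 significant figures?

5.556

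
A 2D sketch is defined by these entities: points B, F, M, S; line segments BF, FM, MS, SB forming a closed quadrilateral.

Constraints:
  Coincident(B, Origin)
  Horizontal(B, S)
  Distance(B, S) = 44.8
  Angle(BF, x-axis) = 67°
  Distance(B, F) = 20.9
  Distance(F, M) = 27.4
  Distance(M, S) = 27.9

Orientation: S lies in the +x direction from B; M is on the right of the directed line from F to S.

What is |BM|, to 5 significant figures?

18.805

B is at the origin; BS is horizontal with |BS| = 44.8 and S in +x, so S = (44.8, 0). BF runs at 67.0° with |BF| = 20.9, so F = (8.1663, 19.239). M is determined by |FM| = 27.4 and |MS| = 27.9 together: it lies at the intersection of circle(F, 27.4) and circle(S, 27.9). With |FS| = 41.378, the foot of the radical line on FS is 20.355 from F and the perpendicular offset is √(27.4² − 20.355²) = 18.342. Taking the right-of-FS solution: M = (17.659, -6.4644).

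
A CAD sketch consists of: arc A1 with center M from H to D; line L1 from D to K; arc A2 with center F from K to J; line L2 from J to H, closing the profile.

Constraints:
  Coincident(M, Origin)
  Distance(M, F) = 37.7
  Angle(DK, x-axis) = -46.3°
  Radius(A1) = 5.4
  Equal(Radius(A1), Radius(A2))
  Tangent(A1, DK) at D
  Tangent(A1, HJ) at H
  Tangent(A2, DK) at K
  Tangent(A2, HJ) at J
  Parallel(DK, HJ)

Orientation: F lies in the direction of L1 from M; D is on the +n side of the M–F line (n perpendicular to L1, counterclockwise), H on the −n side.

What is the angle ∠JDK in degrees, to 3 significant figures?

16.0°

The slot axis is L1's direction at -46.3°, so u = (cos -46.3°, sin -46.3°) = (0.691, -0.723) and n = (−sin -46.3°, cos -46.3°) = (0.723, 0.691). M is at the origin and F lies 37.7 along u from M, so F = 37.7·u = (26.0, -27.3). Tangency of A1 to both parallel lines with radius 5.4 puts D and H at M ± 5.4·n: D = (3.90, 3.73), H = (-3.90, -3.73). Equal radii place K and J the same way about F: K = F + 5.4·n = (30.0, -23.5), J = F − 5.4·n = (22.1, -31.0). Then cos ∠JDK = DJ·DK / (|DJ||DK|), giving 16.0°.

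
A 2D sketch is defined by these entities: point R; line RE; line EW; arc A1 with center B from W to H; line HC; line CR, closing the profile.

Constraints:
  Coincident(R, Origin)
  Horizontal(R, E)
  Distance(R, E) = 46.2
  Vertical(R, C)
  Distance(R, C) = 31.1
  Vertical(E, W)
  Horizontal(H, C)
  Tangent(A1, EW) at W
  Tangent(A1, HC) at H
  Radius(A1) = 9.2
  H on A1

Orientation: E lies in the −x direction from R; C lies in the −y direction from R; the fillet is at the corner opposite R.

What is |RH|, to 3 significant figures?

48.3

The virtual corner opposite R is at (-46.2, -31.1). Since A1 is tangent to EW there, BW ⟂ EW and the tangent condition forces BH to be normal to HC, with radius 9.2, so the center B sits 9.2 in from both sides at B = (-37.0, -21.9). That places the tangent points at W = (-46.2, -21.9) on EW and H = (-37.0, -31.1) on HC. Then |RH| = |H − R| = 48.3.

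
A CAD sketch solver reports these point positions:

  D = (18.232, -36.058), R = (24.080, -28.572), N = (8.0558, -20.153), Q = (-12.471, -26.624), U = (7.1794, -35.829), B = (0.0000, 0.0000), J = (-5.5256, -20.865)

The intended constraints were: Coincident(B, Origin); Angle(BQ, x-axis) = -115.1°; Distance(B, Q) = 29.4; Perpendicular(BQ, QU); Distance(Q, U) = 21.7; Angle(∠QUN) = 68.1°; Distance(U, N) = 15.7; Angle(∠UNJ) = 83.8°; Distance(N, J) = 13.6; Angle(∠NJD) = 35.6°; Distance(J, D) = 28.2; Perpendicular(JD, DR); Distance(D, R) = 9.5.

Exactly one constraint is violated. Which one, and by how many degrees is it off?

Perpendicular(JD, DR) — off by 5.40°.

B = (0.00, 0.00) ✓; BQ at -115.1° ✓; |BQ| = 29.40 ✓; ∠(BQ, QU) = 90.00° ✓; |QU| = 21.70 ✓; ∠QUN = 68.10° ✓; |UN| = 15.70 ✓; ∠UNJ = 83.80° ✓; |NJ| = 13.60 ✓; ∠NJD = 35.60° ✓; |JD| = 28.20 ✓; ∠(JD, DR) = 84.60° ✗; |DR| = 9.499 ✓.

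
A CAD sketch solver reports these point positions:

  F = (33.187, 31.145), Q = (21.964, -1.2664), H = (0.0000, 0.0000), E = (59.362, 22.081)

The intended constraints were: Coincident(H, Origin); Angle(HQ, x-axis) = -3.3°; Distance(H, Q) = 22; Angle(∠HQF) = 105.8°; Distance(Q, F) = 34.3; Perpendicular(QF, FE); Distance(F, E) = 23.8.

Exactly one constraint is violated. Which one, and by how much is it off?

Distance(F, E) = 23.8 — off by 3.90.

H = (0.00, 0.00) ✓; HQ at -3.300° ✓; |HQ| = 22.00 ✓; ∠HQF = 105.8° ✓; |QF| = 34.30 ✓; ∠(QF, FE) = 90.00° ✓; |FE| = 27.70 ✗.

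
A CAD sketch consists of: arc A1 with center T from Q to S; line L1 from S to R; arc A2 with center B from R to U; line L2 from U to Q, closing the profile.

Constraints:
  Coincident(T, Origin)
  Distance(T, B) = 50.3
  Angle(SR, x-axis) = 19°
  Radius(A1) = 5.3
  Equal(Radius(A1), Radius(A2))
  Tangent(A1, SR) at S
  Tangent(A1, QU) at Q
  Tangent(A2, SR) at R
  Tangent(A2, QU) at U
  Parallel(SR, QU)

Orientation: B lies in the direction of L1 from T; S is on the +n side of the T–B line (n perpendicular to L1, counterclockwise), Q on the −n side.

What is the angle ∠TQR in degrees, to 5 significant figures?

78.100°

Tangency of A1 to both parallel lines with radius 5.3 puts S and Q at T ± 5.3·n: S = (-1.7255, 5.0112), Q = (1.7255, -5.0112). Equal radii place R and U the same way about B: R = B + 5.3·n = (45.834, 21.387), U = B − 5.3·n = (49.285, 11.365). Then cos ∠TQR = QT·QR / (|QT||QR|), giving 78.100°.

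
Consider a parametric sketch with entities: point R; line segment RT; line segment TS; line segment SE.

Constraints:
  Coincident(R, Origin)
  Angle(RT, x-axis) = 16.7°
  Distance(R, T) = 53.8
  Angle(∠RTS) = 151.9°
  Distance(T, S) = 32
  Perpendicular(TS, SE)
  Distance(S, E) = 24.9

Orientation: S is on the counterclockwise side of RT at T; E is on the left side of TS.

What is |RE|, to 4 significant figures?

79.46

R is at the origin; RT runs at 16.7° with length 53.8, so T = 53.8·(cos 16.7°, sin 16.7°) = (51.53, 15.46). ∠RTS = 151.9°, so TS runs at 16.7° + (180° − 151.9°) = 44.80° from the x-axis; with |TS| = 32.0, S = T + 32.0·(cos 44.80°, sin 44.80°) = (74.24, 38.01). The perpendicularity gives SE at right angles to TS; with |SE| = 24.9 on the left of TS, E = S + 24.9·(-0.7046, 0.7096) = (56.69, 55.68). Then |RE| = |E − R| = 79.46.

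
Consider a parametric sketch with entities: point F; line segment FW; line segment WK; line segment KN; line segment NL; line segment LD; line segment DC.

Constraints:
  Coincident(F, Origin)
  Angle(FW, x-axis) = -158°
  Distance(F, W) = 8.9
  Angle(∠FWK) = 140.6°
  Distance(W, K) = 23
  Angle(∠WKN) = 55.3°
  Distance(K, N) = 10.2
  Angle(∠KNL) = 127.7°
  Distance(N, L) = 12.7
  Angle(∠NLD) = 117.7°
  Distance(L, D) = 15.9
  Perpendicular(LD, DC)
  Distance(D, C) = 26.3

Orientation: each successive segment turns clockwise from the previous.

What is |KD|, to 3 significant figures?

27.0

F is at the origin; FW runs at -158.0° with length 8.9, so W = (-8.25, -3.33). ∠FWK = 140.6° gives WK at 163° from the x-axis; with |WK| = 23.0, K = (-30.2, 3.54). ∠WKN = 55.3° gives KN at 37.9° from the x-axis; with |KN| = 10.2, N = (-22.2, 9.81). ∠KNL = 127.7° gives NL at -14.4° from the x-axis; with |NL| = 12.7, L = (-9.85, 6.65). ∠NLD = 117.7° gives LD at -76.7° from the x-axis; with |LD| = 15.9, D = (-6.19, -8.82). Then |KD| = |D − K| = 27.0.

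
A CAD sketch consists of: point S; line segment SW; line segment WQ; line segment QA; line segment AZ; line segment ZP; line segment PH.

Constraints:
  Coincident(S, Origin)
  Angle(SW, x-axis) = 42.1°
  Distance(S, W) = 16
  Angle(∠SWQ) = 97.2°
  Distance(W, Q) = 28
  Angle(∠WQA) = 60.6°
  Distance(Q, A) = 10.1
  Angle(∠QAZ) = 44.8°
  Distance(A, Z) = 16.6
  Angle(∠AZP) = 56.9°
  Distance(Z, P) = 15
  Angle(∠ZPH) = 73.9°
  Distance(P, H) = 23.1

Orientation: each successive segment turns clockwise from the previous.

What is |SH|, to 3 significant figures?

22.1

S is at the origin; SW runs at 42.1° with length 16.0, so W = (11.9, 10.7). ∠SWQ = 97.2° gives WQ at -40.7° from the x-axis; with |WQ| = 28.0, Q = (33.1, -7.53). ∠WQA = 60.6° gives QA at -160° from the x-axis; with |QA| = 10.1, A = (23.6, -11.0). ∠QAZ = 44.8° gives AZ at 64.7° from the x-axis; with |AZ| = 16.6, Z = (30.7, 4.04). ∠AZP = 56.9° gives ZP at -58.4° from the x-axis; with |ZP| = 15.0, P = (38.6, -8.74). ∠ZPH = 73.9° gives PH at -164° from the x-axis; with |PH| = 23.1, H = (16.3, -14.9). Then |SH| = |H − S| = 22.1.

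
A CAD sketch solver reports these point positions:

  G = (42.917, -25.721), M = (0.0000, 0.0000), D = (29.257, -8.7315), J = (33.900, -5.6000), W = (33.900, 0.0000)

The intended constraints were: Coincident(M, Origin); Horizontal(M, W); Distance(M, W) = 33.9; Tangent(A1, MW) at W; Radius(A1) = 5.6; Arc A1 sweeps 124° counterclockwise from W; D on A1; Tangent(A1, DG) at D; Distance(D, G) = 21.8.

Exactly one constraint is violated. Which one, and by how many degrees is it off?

Tangent(A1, DG) at D — off by 4.80°.

M = (0.00, 0.00) ✓; M.y = 0.00, W.y = 0.00 ✓; |MW| = 33.90 ✓; ∠(JW, WM) = 90.00° ✓; |JW| = 5.600 ✓; bearing(J→D) − bearing(J→W) = 124.0° ✓; |JD| = 5.600 ✓; ∠(JD, DG) = 85.20° ✗; |DG| = 21.80 ✓.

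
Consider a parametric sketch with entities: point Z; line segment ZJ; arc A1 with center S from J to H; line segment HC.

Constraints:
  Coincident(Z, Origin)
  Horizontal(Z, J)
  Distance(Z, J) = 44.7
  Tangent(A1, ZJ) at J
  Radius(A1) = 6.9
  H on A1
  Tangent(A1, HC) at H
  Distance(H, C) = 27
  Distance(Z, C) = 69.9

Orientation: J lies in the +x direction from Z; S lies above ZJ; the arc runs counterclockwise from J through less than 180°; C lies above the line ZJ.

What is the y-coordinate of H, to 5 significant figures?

3.2601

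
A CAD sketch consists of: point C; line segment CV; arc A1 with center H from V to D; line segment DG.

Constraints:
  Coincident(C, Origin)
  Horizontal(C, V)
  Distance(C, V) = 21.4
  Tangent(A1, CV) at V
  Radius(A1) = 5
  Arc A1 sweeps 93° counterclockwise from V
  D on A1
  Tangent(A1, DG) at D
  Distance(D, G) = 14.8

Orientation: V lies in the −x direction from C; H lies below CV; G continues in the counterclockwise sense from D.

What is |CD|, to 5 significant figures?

26.913

The tangent condition forces HV to be normal to CV, so H = V + (0, -5) = (-21.400, -5.0000). On A1, V sits at bearing 90° from H; a 93° counterclockwise sweep puts D at bearing 183°, so D = H + 5.0·(cos 183°, sin 183°) = (-26.393, -5.2617). Then |CD| = |D − C| = 26.913.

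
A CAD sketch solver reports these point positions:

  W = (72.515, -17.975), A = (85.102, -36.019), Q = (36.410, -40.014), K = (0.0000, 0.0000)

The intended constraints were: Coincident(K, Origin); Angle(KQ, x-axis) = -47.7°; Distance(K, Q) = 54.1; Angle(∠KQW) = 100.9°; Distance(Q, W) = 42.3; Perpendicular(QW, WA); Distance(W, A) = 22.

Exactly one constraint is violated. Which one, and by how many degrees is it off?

Perpendicular(QW, WA) — off by 3.50°.

K = (0.00, 0.00) ✓; KQ at -47.70° ✓; |KQ| = 54.10 ✓; ∠KQW = 100.9° ✓; |QW| = 42.30 ✓; ∠(QW, WA) = 86.50° ✗; |WA| = 22.00 ✓.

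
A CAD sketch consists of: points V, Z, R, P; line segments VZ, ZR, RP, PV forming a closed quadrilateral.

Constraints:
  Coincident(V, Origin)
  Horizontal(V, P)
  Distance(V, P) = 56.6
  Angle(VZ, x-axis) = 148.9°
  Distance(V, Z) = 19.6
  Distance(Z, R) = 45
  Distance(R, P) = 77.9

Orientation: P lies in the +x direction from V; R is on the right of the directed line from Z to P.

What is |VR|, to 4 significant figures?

37.13

Checks: |ZR| = 45.00 ✓; |RP| = 77.90 ✓.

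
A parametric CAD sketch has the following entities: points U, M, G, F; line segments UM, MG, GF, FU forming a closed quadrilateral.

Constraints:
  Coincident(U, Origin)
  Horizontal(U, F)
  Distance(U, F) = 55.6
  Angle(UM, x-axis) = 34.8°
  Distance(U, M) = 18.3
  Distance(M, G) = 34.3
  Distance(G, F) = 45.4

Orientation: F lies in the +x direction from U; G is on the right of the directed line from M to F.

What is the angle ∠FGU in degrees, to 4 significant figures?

93.82°

U is at the origin; UF is horizontal with |UF| = 55.6 and F in +x, so F = (55.6, 0). UM runs at 34.8° with |UM| = 18.3, so M = (15.03, 10.44). G is determined by |MG| = 34.3 and |GF| = 45.4 together: it lies at the intersection of circle(M, 34.3) and circle(F, 45.4). With |MF| = 41.90, the foot of the radical line on MF is 10.39 from M and the perpendicular offset is √(34.3² − 10.39²) = 32.69. Taking the right-of-MF solution: G = (16.94, -23.80).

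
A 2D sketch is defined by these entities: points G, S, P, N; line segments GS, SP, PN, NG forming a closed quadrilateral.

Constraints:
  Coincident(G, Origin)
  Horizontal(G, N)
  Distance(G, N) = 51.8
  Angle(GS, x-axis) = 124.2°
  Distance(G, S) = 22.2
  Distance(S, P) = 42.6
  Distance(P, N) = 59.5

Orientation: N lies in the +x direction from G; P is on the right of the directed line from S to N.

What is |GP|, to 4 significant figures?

23.37

G is at the origin; GN is horizontal with |GN| = 51.8 and N in +x, so N = (51.8, 0). GS runs at 124.2° with |GS| = 22.2, so S = (-12.48, 18.36). P is determined by |SP| = 42.6 and |PN| = 59.5 together: it lies at the intersection of circle(S, 42.6) and circle(N, 59.5). With |SN| = 66.85, the foot of the radical line on SN is 20.52 from S and the perpendicular offset is √(42.6² − 20.52²) = 37.33. Taking the right-of-SN solution: P = (-3.003, -23.17).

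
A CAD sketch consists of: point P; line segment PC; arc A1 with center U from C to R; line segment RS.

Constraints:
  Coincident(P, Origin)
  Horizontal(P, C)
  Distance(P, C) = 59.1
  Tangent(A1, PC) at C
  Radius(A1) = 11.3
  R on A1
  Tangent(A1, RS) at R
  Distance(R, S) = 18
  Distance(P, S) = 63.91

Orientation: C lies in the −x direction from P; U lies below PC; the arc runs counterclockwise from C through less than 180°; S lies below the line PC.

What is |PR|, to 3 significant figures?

70.0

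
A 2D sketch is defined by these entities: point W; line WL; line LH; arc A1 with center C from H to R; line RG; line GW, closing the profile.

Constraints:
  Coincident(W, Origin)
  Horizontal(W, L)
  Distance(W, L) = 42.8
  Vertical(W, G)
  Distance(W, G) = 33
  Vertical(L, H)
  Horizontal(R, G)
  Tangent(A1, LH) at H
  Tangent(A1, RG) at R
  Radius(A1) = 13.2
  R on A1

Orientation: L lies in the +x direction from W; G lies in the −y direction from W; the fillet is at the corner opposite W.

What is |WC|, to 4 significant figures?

35.61

W is at the origin; WL is horizontal with |WL| = 42.8 and L on the +x side, so L = (42.80, 0.000). WG is vertical with |WG| = 33.0 and G on the −y side, so G = (0.000, -33.00). The virtual corner opposite W is at (42.80, -33.00). Since A1 is tangent to LH there, CH ⟂ LH and A1 meets RG tangentially, so CR is at right angles to RG, with radius 13.2, so the center C sits 13.2 in from both sides at C = (29.60, -19.80). Then |WC| = |C − W| = 35.61.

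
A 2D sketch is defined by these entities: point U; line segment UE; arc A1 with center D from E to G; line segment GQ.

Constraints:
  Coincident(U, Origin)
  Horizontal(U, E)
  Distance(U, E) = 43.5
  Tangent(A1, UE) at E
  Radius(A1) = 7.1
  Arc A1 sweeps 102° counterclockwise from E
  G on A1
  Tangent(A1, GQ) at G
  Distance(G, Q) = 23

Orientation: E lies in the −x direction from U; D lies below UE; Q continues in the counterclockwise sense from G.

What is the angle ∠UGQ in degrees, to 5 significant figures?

87.649°

U is at the origin; UE is horizontal with |UE| = 43.5 and E on the −x side, so E = (-43.500, 0.0000). Tangency of A1 to UE means the radius DE is perpendicular to UE, so D = E + (0, -7.1) = (-43.500, -7.1000). On A1, E sits at bearing 90° from D; a 102° counterclockwise sweep puts G at bearing 192°, so G = D + 7.1·(cos 192°, sin 192°) = (-50.445, -8.5762). Tangency of A1 to GQ means the radius DG is perpendicular to GQ, so GQ runs along (−sin 192°, cos 192°); with |GQ| = 23.0, Q = (-45.663, -31.074). Then cos ∠UGQ = GU·GQ / (|GU||GQ|), giving 87.649°.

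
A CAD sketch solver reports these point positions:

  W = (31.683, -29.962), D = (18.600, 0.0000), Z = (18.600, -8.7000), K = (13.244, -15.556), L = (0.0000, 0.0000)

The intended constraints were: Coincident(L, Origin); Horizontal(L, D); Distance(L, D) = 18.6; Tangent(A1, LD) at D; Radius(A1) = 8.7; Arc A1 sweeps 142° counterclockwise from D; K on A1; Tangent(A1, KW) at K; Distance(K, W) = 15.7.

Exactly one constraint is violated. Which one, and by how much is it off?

Distance(K, W) = 15.7 — off by 7.70.

L = (0.00, 0.00) ✓; L.y = 0.00, D.y = 0.00 ✓; |LD| = 18.60 ✓; ∠(ZD, DL) = 90.00° ✓; |ZD| = 8.700 ✓; bearing(Z→K) − bearing(Z→D) = 142.0° ✓; |ZK| = 8.700 ✓; ∠(ZK, KW) = 90.00° ✓; |KW| = 23.40 ✗.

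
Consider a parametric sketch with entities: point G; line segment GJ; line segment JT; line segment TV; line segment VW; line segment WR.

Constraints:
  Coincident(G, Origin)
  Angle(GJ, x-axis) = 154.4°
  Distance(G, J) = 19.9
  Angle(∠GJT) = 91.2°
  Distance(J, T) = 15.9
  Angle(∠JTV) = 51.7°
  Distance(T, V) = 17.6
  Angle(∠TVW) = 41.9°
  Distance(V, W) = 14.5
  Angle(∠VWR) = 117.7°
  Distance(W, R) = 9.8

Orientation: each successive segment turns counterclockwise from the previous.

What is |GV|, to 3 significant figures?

8.14

G is at the origin; GJ runs at 154.4° with length 19.9, so J = (-17.9, 8.60). ∠GJT = 91.2° gives JT at -117° from the x-axis; with |JT| = 15.9, T = (-25.1, -5.59). ∠JTV = 51.7° gives TV at 11.5° from the x-axis; with |TV| = 17.6, V = (-7.87, -2.08). Then |GV| = |V − G| = 8.14.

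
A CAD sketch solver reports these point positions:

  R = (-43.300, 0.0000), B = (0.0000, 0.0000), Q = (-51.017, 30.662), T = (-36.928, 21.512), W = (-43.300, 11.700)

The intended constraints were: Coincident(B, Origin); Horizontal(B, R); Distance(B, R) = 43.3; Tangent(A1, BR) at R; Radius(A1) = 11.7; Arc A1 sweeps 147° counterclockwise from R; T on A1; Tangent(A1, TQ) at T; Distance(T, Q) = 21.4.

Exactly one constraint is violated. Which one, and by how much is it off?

Distance(T, Q) = 21.4 — off by 4.60.

B = (0.00, 0.00) ✓; B.y = 0.00, R.y = 0.00 ✓; |BR| = 43.30 ✓; ∠(WR, RB) = 90.00° ✓; |WR| = 11.70 ✓; bearing(W→T) − bearing(W→R) = 147.0° ✓; |WT| = 11.70 ✓; ∠(WT, TQ) = 90.00° ✓; |TQ| = 16.80 ✗.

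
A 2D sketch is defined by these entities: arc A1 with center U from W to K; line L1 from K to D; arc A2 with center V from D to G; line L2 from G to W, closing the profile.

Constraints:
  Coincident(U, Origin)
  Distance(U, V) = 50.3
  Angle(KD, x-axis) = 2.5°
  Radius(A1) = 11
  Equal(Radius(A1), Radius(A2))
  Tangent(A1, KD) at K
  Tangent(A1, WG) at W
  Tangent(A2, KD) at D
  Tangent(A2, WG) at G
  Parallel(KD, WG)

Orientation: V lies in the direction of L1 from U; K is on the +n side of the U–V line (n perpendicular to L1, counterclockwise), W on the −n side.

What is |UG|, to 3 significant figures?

51.5

The slot axis is L1's direction at 2.5°, so u = (cos 2.5°, sin 2.5°) = (0.999, 0.0436) and n = (−sin 2.5°, cos 2.5°) = (-0.0436, 0.999). U is at the origin and V lies 50.3 along u from U, so V = 50.3·u = (50.3, 2.19). Tangency of A1 to both parallel lines with radius 11.0 puts K and W at U ± 11.0·n: K = (-0.480, 11.0), W = (0.480, -11.0). Equal radii place D and G the same way about V: D = V + 11.0·n = (49.8, 13.2), G = V − 11.0·n = (50.7, -8.80). Then |UG| = |G − U| = 51.5.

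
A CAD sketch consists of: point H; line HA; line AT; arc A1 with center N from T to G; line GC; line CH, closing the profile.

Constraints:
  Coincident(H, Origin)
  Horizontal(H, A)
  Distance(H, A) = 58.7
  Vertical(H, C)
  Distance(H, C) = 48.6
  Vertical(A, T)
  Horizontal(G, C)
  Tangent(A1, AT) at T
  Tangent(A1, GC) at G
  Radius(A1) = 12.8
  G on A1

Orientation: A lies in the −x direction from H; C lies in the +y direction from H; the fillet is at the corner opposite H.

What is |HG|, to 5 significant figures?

66.849

The virtual corner opposite H is at (-58.700, 48.600). Tangency of A1 to AT means the radius NT is perpendicular to AT and the tangent condition forces NG to be normal to GC, with radius 12.8, so the center N sits 12.8 in from both sides at N = (-45.900, 35.800). That places the tangent points at T = (-58.700, 35.800) on AT and G = (-45.900, 48.600) on GC. Then |HG| = |G − H| = 66.849.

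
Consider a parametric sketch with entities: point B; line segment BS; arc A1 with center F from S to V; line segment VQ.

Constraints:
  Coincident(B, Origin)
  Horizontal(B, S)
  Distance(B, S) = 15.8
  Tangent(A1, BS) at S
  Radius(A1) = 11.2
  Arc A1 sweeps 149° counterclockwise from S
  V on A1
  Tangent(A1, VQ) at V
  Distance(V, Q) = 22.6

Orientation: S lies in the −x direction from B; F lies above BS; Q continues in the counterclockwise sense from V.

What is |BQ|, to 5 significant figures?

43.783

B is at the origin; B and S share the same y with |BS| = 15.8 and S on the −x side, so S = (-15.800, 0.0000). Since A1 is tangent to BS there, FS ⟂ BS, so F = S + (0, 11.2) = (-15.800, 11.200). On A1, S sits at bearing -90° from F; a 149° counterclockwise sweep puts V at bearing 59°, so V = F + 11.2·(cos 59°, sin 59°) = (-10.032, 20.800). The tangent condition forces FV to be normal to VQ, so VQ runs along (−sin 59°, cos 59°); with |VQ| = 22.6, Q = (-29.404, 32.440). Then |BQ| = |Q − B| = 43.783.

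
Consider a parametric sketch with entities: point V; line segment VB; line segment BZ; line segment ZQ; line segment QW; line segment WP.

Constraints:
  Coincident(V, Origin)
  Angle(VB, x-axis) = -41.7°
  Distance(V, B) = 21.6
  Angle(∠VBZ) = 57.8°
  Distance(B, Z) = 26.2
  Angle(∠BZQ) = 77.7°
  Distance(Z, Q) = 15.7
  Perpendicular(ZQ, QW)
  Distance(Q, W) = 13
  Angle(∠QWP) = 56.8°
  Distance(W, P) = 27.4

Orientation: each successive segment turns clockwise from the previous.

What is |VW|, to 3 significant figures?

5.87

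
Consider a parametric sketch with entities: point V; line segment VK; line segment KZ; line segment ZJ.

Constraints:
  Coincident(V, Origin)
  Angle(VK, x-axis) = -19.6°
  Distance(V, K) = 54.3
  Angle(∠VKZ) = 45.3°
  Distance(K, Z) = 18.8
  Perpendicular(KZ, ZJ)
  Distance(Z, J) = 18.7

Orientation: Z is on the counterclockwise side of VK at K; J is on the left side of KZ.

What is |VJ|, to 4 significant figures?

27.79

∠VKZ = 45.3°, so KZ runs at -19.6° + (180° − 45.3°) = 115.1° from the x-axis; with |KZ| = 18.8, Z = K + 18.8·(cos 115.1°, sin 115.1°) = (43.18, -1.190). KZ ⟂ ZJ; with |ZJ| = 18.7 on the left of KZ, J = Z + 18.7·(-0.9056, -0.4242) = (26.24, -9.123). Then |VJ| = |J − V| = 27.79.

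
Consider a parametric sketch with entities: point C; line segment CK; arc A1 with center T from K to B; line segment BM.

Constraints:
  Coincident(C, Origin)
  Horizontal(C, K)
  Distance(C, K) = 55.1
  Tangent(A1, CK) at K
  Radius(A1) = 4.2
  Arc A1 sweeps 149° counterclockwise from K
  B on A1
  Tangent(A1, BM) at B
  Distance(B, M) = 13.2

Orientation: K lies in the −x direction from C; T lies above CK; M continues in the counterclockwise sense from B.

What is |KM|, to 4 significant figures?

17.23

C is at the origin; C and K share the same y with |CK| = 55.1 and K on the −x side, so K = (-55.10, 0.000). Since A1 is tangent to CK there, TK ⟂ CK, so T = K + (0, 4.2) = (-55.10, 4.200). On A1, K sits at bearing -90° from T; a 149° counterclockwise sweep puts B at bearing 59°, so B = T + 4.2·(cos 59°, sin 59°) = (-52.94, 7.800). Tangency of A1 to BM means the radius TB is perpendicular to BM, so BM runs along (−sin 59°, cos 59°); with |BM| = 13.2, M = (-64.25, 14.60). Then |KM| = |M − K| = 17.23.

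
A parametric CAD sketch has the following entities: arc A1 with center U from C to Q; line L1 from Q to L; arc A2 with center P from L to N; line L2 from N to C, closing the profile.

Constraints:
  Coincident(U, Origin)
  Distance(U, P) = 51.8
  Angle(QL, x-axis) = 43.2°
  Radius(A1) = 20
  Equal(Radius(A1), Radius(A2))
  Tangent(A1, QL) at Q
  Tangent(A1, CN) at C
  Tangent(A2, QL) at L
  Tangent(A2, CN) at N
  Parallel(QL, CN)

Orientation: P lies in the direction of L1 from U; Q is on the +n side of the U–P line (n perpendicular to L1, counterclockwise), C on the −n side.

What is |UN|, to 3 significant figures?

55.5

The slot axis is L1's direction at 43.2°, so u = (cos 43.2°, sin 43.2°) = (0.729, 0.685) and n = (−sin 43.2°, cos 43.2°) = (-0.685, 0.729). U is at the origin and P lies 51.8 along u from U, so P = 51.8·u = (37.8, 35.5). Tangency of A1 to both parallel lines with radius 20.0 puts Q and C at U ± 20.0·n: Q = (-13.7, 14.6), C = (13.7, -14.6). Equal radii place L and N the same way about P: L = P + 20.0·n = (24.1, 50.0), N = P − 20.0·n = (51.5, 20.9). Then |UN| = |N − U| = 55.5.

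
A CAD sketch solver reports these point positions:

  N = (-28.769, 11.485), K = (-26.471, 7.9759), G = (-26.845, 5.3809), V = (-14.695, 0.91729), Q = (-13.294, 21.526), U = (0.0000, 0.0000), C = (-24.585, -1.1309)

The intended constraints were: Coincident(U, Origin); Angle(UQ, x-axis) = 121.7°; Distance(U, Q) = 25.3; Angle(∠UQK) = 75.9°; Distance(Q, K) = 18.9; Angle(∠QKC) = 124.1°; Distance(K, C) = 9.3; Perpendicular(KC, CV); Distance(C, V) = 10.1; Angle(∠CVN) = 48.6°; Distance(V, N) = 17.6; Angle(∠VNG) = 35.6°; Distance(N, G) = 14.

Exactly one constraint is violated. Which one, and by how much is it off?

Distance(N, G) = 14 — off by 7.60.

U = (0.00, 0.00) ✓; UQ at 121.7° ✓; |UQ| = 25.30 ✓; ∠UQK = 75.90° ✓; |QK| = 18.90 ✓; ∠QKC = 124.1° ✓; |KC| = 9.300 ✓; ∠(KC, CV) = 90.00° ✓; |CV| = 10.10 ✓; ∠CVN = 48.60° ✓; |VN| = 17.60 ✓; ∠VNG = 35.60° ✓; |NG| = 6.400 ✗.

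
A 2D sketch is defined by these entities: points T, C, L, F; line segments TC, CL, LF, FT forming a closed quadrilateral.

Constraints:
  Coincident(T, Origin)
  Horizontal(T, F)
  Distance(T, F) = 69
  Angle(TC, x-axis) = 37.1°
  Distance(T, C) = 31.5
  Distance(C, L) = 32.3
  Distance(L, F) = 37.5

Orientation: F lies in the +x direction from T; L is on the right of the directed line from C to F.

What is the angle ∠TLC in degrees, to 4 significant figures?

54.94°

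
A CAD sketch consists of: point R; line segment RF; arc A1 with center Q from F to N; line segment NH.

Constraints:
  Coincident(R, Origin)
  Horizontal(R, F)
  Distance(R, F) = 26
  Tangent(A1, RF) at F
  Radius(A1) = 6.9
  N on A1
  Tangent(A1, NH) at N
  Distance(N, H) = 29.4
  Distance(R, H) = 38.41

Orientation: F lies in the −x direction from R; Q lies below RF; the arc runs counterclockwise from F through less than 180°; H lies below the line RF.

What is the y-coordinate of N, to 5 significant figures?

-10.732

R is at the origin; RF is horizontal with |RF| = 26.0 and F on the −x side, so F = (-26.000, 0.0000). Tangency of A1 to RF means the radius QF is perpendicular to RF, so Q = F + (0, -6.9) = (-26.000, -6.9000). Since QN ⟂ NH (tangency), |QH| = √(6.9² + 29.4²) = 30.199 regardless of where N sits on A1. So H lies on both circle(R, 38.41) and circle(Q, 30.199); the below-RF intersection is H = (-15.413, -35.182). N is the foot of the tangent from H: N = (-31.738, -10.732).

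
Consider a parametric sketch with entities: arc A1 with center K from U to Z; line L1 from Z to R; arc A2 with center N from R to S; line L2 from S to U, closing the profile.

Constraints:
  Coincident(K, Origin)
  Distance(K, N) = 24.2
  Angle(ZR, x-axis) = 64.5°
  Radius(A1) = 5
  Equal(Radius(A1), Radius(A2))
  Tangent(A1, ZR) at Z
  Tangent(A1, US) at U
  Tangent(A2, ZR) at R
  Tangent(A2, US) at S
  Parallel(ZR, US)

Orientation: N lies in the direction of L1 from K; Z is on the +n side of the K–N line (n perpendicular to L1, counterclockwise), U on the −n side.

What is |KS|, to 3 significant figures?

24.7

Tangency of A1 to both parallel lines with radius 5.0 puts Z and U at K ± 5.0·n: Z = (-4.51, 2.15), U = (4.51, -2.15). Equal radii place R and S the same way about N: R = N + 5.0·n = (5.91, 24.0), S = N − 5.0·n = (14.9, 19.7). Then |KS| = |S − K| = 24.7.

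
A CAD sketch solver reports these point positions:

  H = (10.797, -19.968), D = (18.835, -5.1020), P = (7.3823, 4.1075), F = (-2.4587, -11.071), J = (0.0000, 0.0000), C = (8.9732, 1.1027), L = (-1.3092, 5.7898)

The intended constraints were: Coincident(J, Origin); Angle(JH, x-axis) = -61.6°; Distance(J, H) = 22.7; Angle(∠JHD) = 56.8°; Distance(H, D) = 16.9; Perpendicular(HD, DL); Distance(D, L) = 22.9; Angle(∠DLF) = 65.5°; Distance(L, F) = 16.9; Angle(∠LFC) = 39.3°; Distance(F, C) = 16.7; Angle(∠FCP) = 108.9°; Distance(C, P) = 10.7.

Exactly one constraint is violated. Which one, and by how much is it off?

Distance(C, P) = 10.7 — off by 7.30.

J = (0.00, 0.00) ✓; JH at -61.60° ✓; |JH| = 22.70 ✓; ∠JHD = 56.80° ✓; |HD| = 16.90 ✓; ∠(HD, DL) = 90.00° ✓; |DL| = 22.90 ✓; ∠DLF = 65.50° ✓; |LF| = 16.90 ✓; ∠LFC = 39.30° ✓; |FC| = 16.70 ✓; ∠FCP = 108.9° ✓; |CP| = 3.400 ✗.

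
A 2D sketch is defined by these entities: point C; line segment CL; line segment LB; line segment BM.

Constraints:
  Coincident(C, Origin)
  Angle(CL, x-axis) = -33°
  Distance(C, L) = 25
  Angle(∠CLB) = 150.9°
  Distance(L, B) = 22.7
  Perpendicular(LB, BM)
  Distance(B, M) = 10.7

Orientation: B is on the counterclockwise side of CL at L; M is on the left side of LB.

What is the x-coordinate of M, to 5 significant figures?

44.342

∠CLB = 150.9°, so LB runs at -33.0° + (180° − 150.9°) = -3.9000° from the x-axis; with |LB| = 22.7, B = L + 22.7·(cos -3.9000°, sin -3.9000°) = (43.614, -15.160). LB is perpendicular to BM; with |BM| = 10.7 on the left of LB, M = B + 10.7·(0.068015, 0.99768) = (44.342, -4.4847). So M.x = 44.342.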